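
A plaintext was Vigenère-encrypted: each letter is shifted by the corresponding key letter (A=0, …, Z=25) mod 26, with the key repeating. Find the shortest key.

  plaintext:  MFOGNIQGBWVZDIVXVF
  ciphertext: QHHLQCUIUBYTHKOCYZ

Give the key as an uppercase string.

  i= 0: Q-M =  4 → E
  i= 1: H-F =  2 → C
  i= 2: H-O = 19 → T
  i= 3: L-G =  5 → F
  i= 4: Q-N =  3 → D
  i= 5: C-I = 20 → U
  i= 6: U-Q =  4 → E
  i= 7: I-G =  2 → C
  i= 8: U-B = 19 → T
  i= 9: B-W =  5 → F
  i=10: Y-V =  3 → D
  i=11: T-Z = 20 → U
  i=12: H-D =  4 → E
  i=13: K-I =  2 → C
  i=14: O-V = 19 → T
  i=15: C-X =  5 → F
  i=16: Y-V =  3 → D
  i=17: Z-F = 20 → U
  shifts repeat with period 6: ECTFDU

ECTFDU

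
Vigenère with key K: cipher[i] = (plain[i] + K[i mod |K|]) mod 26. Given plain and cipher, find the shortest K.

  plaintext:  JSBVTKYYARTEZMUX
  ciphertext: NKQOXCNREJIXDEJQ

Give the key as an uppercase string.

  i= 0: N-J =  4 → E
  i= 1: K-S = 18 → S
  i= 2: Q-B = 15 → P
  i= 3: O-V = 19 → T
  i= 4: X-T =  4 → E
  i= 5: C-K = 18 → S
  i= 6: N-Y = 15 → P
  i= 7: R-Y = 19 → T
  i= 8: E-A =  4 → E
  i= 9: J-R = 18 → S
  i=10: I-T = 15 → P
  i=11: X-E = 19 → T
  i=12: D-Z =  4 → E
  i=13: E-M = 18 → S
  i=14: J-U = 15 → P
  i=15: Q-X = 19 → T
  shifts repeat with period 4: ESPT

ESPT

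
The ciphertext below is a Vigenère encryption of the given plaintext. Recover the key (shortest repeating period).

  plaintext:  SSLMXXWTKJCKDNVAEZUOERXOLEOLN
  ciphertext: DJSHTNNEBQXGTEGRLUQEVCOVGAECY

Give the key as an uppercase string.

  i= 0: D-S = 11 → L
  i= 1: J-S = 17 → R
  i= 2: S-L =  7 → H
  i= 3: H-M = 21 → V
  i= 4: T-X = 22 → W
  i= 5: N-X = 16 → Q
  i= 6: N-W = 17 → R
  i= 7: E-T = 11 → L
  i= 8: B-K = 17 → R
  i= 9: Q-J =  7 → H
  i=10: X-C = 21 → V
  i=11: G-K = 22 → W
  i=12: T-D = 16 → Q
  i=13: E-N = 17 → R
  i=14: G-V = 11 → L
  i=15: R-A = 17 → R
  i=16: L-E =  7 → H
  i=17: U-Z = 21 → V
  i=18: Q-U = 22 → W
  i=19: E-O = 16 → Q
  i=20: V-E = 17 → R
  i=21: C-R = 11 → L
  i=22: O-X = 17 → R
  i=23: V-O =  7 → H
  i=24: G-L = 21 → V
  i=25: A-E = 22 → W
  i=26: E-O = 16 → Q
  i=27: C-L = 17 → R
  i=28: Y-N = 11 → L
  shifts repeat with period 7: LRHVWQR

LRHVWQR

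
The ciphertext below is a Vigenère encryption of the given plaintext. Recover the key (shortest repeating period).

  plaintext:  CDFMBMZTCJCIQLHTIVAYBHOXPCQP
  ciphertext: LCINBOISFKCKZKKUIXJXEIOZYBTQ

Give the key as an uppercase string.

JZDBAC

  i= 0: L-C =  9 → J
  i= 1: C-D = 25 → Z
  i= 2: I-F =  3 → D
  i= 3: N-M =  1 → B
  i= 4: B-B =  0 → A
  i= 5: O-M =  2 → C
  i= 6: I-Z =  9 → J
  i= 7: S-T = 25 → Z
  i= 8: F-C =  3 → D
  i= 9: K-J =  1 → B
  i=10: C-C =  0 → A
  i=11: K-I =  2 → C
  i=12: Z-Q =  9 → J
  i=13: K-L = 25 → Z
  i=14: K-H =  3 → D
  i=15: U-T =  1 → B
  i=16: I-I =  0 → A
  i=17: X-V =  2 → C
  i=18: J-A =  9 → J
  i=19: X-Y = 25 → Z
  i=20: E-B =  3 → D
  i=21: I-H =  1 → B
  i=22: O-O =  0 → A
  i=23: Z-X =  2 → C
  i=24: Y-P =  9 → J
  i=25: B-C = 25 → Z
  i=26: T-Q =  3 → D
  i=27: Q-P =  1 → B
  shifts repeat with period 6: JZDBAC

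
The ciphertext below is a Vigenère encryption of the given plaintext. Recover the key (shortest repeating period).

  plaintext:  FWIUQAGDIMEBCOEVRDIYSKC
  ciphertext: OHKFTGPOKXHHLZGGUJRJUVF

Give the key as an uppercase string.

  i= 0: O-F =  9 → J
  i= 1: H-W = 11 → L
  i= 2: K-I =  2 → C
  i= 3: F-U = 11 → L
  i= 4: T-Q =  3 → D
  i= 5: G-A =  6 → G
  i= 6: P-G =  9 → J
  i= 7: O-D = 11 → L
  i= 8: K-I =  2 → C
  i= 9: X-M = 11 → L
  i=10: H-E =  3 → D
  i=11: H-B =  6 → G
  i=12: L-C =  9 → J
  i=13: Z-O = 11 → L
  i=14: G-E =  2 → C
  i=15: G-V = 11 → L
  i=16: U-R =  3 → D
  i=17: J-D =  6 → G
  i=18: R-I =  9 → J
  i=19: J-Y = 11 → L
  i=20: U-S =  2 → C
  i=21: V-K = 11 → L
  i=22: F-C =  3 → D
  shifts repeat with period 6: JLCLDG

JLCLDG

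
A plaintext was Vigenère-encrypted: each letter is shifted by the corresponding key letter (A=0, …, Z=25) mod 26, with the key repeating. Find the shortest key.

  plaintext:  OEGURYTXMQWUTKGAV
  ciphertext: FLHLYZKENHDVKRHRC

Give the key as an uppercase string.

RHB

  i= 0: F-O = 17 → R
  i= 1: L-E =  7 → H
  i= 2: H-G =  1 → B
  i= 3: L-U = 17 → R
  i= 4: Y-R =  7 → H
  i= 5: Z-Y =  1 → B
  i= 6: K-T = 17 → R
  i= 7: E-X =  7 → H
  i= 8: N-M =  1 → B
  i= 9: H-Q = 17 → R
  i=10: D-W =  7 → H
  i=11: V-U =  1 → B
  i=12: K-T = 17 → R
  i=13: R-K =  7 → H
  i=14: H-G =  1 → B
  i=15: R-A = 17 → R
  i=16: C-V =  7 → H
  shifts repeat with period 3: RHB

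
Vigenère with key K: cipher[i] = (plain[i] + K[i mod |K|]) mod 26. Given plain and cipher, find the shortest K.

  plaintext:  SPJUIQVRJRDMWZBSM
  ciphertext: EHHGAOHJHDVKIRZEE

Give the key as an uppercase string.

  i= 0: E-S = 12 → M
  i= 1: H-P = 18 → S
  i= 2: H-J = 24 → Y
  i= 3: G-U = 12 → M
  i= 4: A-I = 18 → S
  i= 5: O-Q = 24 → Y
  i= 6: H-V = 12 → M
  i= 7: J-R = 18 → S
  i= 8: H-J = 24 → Y
  i= 9: D-R = 12 → M
  i=10: V-D = 18 → S
  i=11: K-M = 24 → Y
  i=12: I-W = 12 → M
  i=13: R-Z = 18 → S
  i=14: Z-B = 24 → Y
  i=15: E-S = 12 → M
  i=16: E-M = 18 → S
  shifts repeat with period 3: MSY

MSY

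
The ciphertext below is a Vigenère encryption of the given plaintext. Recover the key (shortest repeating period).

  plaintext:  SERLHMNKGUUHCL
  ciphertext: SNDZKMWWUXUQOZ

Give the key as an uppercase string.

AJMOD

  i= 0: S-S =  0 → A
  i= 1: N-E =  9 → J
  i= 2: D-R = 12 → M
  i= 3: Z-L = 14 → O
  i= 4: K-H =  3 → D
  i= 5: M-M =  0 → A
  i= 6: W-N =  9 → J
  i= 7: W-K = 12 → M
  i= 8: U-G = 14 → O
  i= 9: X-U =  3 → D
  i=10: U-U =  0 → A
  i=11: Q-H =  9 → J
  i=12: O-C = 12 → M
  i=13: Z-L = 14 → O
  shifts repeat with period 5: AJMOD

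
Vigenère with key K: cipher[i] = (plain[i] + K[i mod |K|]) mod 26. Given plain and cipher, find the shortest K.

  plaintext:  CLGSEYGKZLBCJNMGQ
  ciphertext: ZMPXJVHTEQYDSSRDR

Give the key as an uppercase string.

XBJFF

  i= 0: Z-C = 23 → X
  i= 1: M-L =  1 → B
  i= 2: P-G =  9 → J
  i= 3: X-S =  5 → F
  i= 4: J-E =  5 → F
  i= 5: V-Y = 23 → X
  i= 6: H-G =  1 → B
  i= 7: T-K =  9 → J
  i= 8: E-Z =  5 → F
  i= 9: Q-L =  5 → F
  i=10: Y-B = 23 → X
  i=11: D-C =  1 → B
  i=12: S-J =  9 → J
  i=13: S-N =  5 → F
  i=14: R-M =  5 → F
  i=15: D-G = 23 → X
  i=16: R-Q =  1 → B
  shifts repeat with period 5: XBJFF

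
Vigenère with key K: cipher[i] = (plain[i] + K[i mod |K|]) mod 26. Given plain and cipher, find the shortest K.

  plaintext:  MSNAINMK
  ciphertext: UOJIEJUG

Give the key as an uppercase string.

IWW

  i= 0: U-M =  8 → I
  i= 1: O-S = 22 → W
  i= 2: J-N = 22 → W
  i= 3: I-A =  8 → I
  i= 4: E-I = 22 → W
  i= 5: J-N = 22 → W
  i= 6: U-M =  8 → I
  i= 7: G-K = 22 → W
  shifts repeat with period 3: IWW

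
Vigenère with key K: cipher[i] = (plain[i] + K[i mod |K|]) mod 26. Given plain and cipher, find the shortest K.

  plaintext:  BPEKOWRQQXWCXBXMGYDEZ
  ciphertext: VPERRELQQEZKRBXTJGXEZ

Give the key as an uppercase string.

UAAHDI

  i= 0: V-B = 20 → U
  i= 1: P-P =  0 → A
  i= 2: E-E =  0 → A
  i= 3: R-K =  7 → H
  i= 4: R-O =  3 → D
  i= 5: E-W =  8 → I
  i= 6: L-R = 20 → U
  i= 7: Q-Q =  0 → A
  i= 8: Q-Q =  0 → A
  i= 9: E-X =  7 → H
  i=10: Z-W =  3 → D
  i=11: K-C =  8 → I
  i=12: R-X = 20 → U
  i=13: B-B =  0 → A
  i=14: X-X =  0 → A
  i=15: T-M =  7 → H
  i=16: J-G =  3 → D
  i=17: G-Y =  8 → I
  i=18: X-D = 20 → U
  i=19: E-E =  0 → A
  i=20: Z-Z =  0 → A
  shifts repeat with period 6: UAAHDI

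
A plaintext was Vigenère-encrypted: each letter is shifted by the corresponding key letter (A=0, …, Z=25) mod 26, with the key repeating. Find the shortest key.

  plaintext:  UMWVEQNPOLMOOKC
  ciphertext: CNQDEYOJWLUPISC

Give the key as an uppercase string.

  i= 0: C-U =  8 → I
  i= 1: N-M =  1 → B
  i= 2: Q-W = 20 → U
  i= 3: D-V =  8 → I
  i= 4: E-E =  0 → A
  i= 5: Y-Q =  8 → I
  i= 6: O-N =  1 → B
  i= 7: J-P = 20 → U
  i= 8: W-O =  8 → I
  i= 9: L-L =  0 → A
  i=10: U-M =  8 → I
  i=11: P-O =  1 → B
  i=12: I-O = 20 → U
  i=13: S-K =  8 → I
  i=14: C-C =  0 → A
  shifts repeat with period 5: IBUIA

IBUIA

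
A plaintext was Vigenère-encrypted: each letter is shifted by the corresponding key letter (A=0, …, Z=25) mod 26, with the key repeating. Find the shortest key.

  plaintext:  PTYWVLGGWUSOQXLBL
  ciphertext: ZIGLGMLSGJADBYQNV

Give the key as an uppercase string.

KPIPLBFM

  i= 0: Z-P = 10 → K
  i= 1: I-T = 15 → P
  i= 2: G-Y =  8 → I
  i= 3: L-W = 15 → P
  i= 4: G-V = 11 → L
  i= 5: M-L =  1 → B
  i= 6: L-G =  5 → F
  i= 7: S-G = 12 → M
  i= 8: G-W = 10 → K
  i= 9: J-U = 15 → P
  i=10: A-S =  8 → I
  i=11: D-O = 15 → P
  i=12: B-Q = 11 → L
  i=13: Y-X =  1 → B
  i=14: Q-L =  5 → F
  i=15: N-B = 12 → M
  i=16: V-L = 10 → K
  shifts repeat with period 8: KPIPLBFM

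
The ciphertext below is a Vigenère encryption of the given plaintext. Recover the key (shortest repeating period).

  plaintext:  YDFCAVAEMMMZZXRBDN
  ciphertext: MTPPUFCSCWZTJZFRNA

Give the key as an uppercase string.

  i= 0: M-Y = 14 → O
  i= 1: T-D = 16 → Q
  i= 2: P-F = 10 → K
  i= 3: P-C = 13 → N
  i= 4: U-A = 20 → U
  i= 5: F-V = 10 → K
  i= 6: C-A =  2 → C
  i= 7: S-E = 14 → O
  i= 8: C-M = 16 → Q
  i= 9: W-M = 10 → K
  i=10: Z-M = 13 → N
  i=11: T-Z = 20 → U
  i=12: J-Z = 10 → K
  i=13: Z-X =  2 → C
  i=14: F-R = 14 → O
  i=15: R-B = 16 → Q
  i=16: N-D = 10 → K
  i=17: A-N = 13 → N
  shifts repeat with period 7: OQKNUKC

OQKNUKC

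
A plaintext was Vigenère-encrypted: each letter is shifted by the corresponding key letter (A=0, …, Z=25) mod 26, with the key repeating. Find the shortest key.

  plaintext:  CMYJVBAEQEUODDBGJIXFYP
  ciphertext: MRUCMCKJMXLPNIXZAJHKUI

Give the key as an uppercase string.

KFWTRB

  i= 0: M-C = 10 → K
  i= 1: R-M =  5 → F
  i= 2: U-Y = 22 → W
  i= 3: C-J = 19 → T
  i= 4: M-V = 17 → R
  i= 5: C-B =  1 → B
  i= 6: K-A = 10 → K
  i= 7: J-E =  5 → F
  i= 8: M-Q = 22 → W
  i= 9: X-E = 19 → T
  i=10: L-U = 17 → R
  i=11: P-O =  1 → B
  i=12: N-D = 10 → K
  i=13: I-D =  5 → F
  i=14: X-B = 22 → W
  i=15: Z-G = 19 → T
  i=16: A-J = 17 → R
  i=17: J-I =  1 → B
  i=18: H-X = 10 → K
  i=19: K-F =  5 → F
  i=20: U-Y = 22 → W
  i=21: I-P = 19 → T
  shifts repeat with period 6: KFWTRB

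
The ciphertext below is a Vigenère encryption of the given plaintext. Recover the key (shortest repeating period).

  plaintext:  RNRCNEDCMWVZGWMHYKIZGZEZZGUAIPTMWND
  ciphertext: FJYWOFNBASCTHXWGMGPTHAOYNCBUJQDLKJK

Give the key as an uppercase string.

  i= 0: F-R = 14 → O
  i= 1: J-N = 22 → W
  i= 2: Y-R =  7 → H
  i= 3: W-C = 20 → U
  i= 4: O-N =  1 → B
  i= 5: F-E =  1 → B
  i= 6: N-D = 10 → K
  i= 7: B-C = 25 → Z
  i= 8: A-M = 14 → O
  i= 9: S-W = 22 → W
  i=10: C-V =  7 → H
  i=11: T-Z = 20 → U
  i=12: H-G =  1 → B
  i=13: X-W =  1 → B
  i=14: W-M = 10 → K
  i=15: G-H = 25 → Z
  i=16: M-Y = 14 → O
  i=17: G-K = 22 → W
  i=18: P-I =  7 → H
  i=19: T-Z = 20 → U
  i=20: H-G =  1 → B
  i=21: A-Z =  1 → B
  i=22: O-E = 10 → K
  i=23: Y-Z = 25 → Z
  i=24: N-Z = 14 → O
  i=25: C-G = 22 → W
  i=26: B-U =  7 → H
  i=27: U-A = 20 → U
  i=28: J-I =  1 → B
  i=29: Q-P =  1 → B
  i=30: D-T = 10 → K
  i=31: L-M = 25 → Z
  i=32: K-W = 14 → O
  i=33: J-N = 22 → W
  i=34: K-D =  7 → H
  shifts repeat with period 8: OWHUBBKZ

OWHUBBKZ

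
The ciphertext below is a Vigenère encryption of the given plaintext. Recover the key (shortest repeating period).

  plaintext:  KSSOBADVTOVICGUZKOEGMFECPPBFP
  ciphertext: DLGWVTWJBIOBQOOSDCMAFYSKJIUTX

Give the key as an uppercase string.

TTOIU

  i= 0: D-K = 19 → T
  i= 1: L-S = 19 → T
  i= 2: G-S = 14 → O
  i= 3: W-O =  8 → I
  i= 4: V-B = 20 → U
  i= 5: T-A = 19 → T
  i= 6: W-D = 19 → T
  i= 7: J-V = 14 → O
  i= 8: B-T =  8 → I
  i= 9: I-O = 20 → U
  i=10: O-V = 19 → T
  i=11: B-I = 19 → T
  i=12: Q-C = 14 → O
  i=13: O-G =  8 → I
  i=14: O-U = 20 → U
  i=15: S-Z = 19 → T
  i=16: D-K = 19 → T
  i=17: C-O = 14 → O
  i=18: M-E =  8 → I
  i=19: A-G = 20 → U
  i=20: F-M = 19 → T
  i=21: Y-F = 19 → T
  i=22: S-E = 14 → O
  i=23: K-C =  8 → I
  i=24: J-P = 20 → U
  i=25: I-P = 19 → T
  i=26: U-B = 19 → T
  i=27: T-F = 14 → O
  i=28: X-P =  8 → I
  shifts repeat with period 5: TTOIU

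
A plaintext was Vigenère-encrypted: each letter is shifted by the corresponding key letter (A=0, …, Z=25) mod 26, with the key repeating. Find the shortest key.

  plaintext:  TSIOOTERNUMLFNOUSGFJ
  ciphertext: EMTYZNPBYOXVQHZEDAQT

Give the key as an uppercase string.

  i= 0: E-T = 11 → L
  i= 1: M-S = 20 → U
  i= 2: T-I = 11 → L
  i= 3: Y-O = 10 → K
  i= 4: Z-O = 11 → L
  i= 5: N-T = 20 → U
  i= 6: P-E = 11 → L
  i= 7: B-R = 10 → K
  i= 8: Y-N = 11 → L
  i= 9: O-U = 20 → U
  i=10: X-M = 11 → L
  i=11: V-L = 10 → K
  i=12: Q-F = 11 → L
  i=13: H-N = 20 → U
  i=14: Z-O = 11 → L
  i=15: E-U = 10 → K
  i=16: D-S = 11 → L
  i=17: A-G = 20 → U
  i=18: Q-F = 11 → L
  i=19: T-J = 10 → K
  shifts repeat with period 4: LULK

LULK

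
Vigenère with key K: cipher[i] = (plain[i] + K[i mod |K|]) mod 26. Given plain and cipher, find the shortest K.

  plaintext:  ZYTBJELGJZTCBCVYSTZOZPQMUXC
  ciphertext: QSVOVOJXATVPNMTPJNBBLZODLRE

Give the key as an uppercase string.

  i= 0: Q-Z = 17 → R
  i= 1: S-Y = 20 → U
  i= 2: V-T =  2 → C
  i= 3: O-B = 13 → N
  i= 4: V-J = 12 → M
  i= 5: O-E = 10 → K
  i= 6: J-L = 24 → Y
  i= 7: X-G = 17 → R
  i= 8: A-J = 17 → R
  i= 9: T-Z = 20 → U
  i=10: V-T =  2 → C
  i=11: P-C = 13 → N
  i=12: N-B = 12 → M
  i=13: M-C = 10 → K
  i=14: T-V = 24 → Y
  i=15: P-Y = 17 → R
  i=16: J-S = 17 → R
  i=17: N-T = 20 → U
  i=18: B-Z =  2 → C
  i=19: B-O = 13 → N
  i=20: L-Z = 12 → M
  i=21: Z-P = 10 → K
  i=22: O-Q = 24 → Y
  i=23: D-M = 17 → R
  i=24: L-U = 17 → R
  i=25: R-X = 20 → U
  i=26: E-C =  2 → C
  shifts repeat with period 8: RUCNMKYR

RUCNMKYR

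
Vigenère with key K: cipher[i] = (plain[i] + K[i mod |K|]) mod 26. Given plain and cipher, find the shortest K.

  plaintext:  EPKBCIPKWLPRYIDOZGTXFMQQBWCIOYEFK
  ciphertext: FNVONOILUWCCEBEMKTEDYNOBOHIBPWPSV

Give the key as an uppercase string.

  i= 0: F-E =  1 → B
  i= 1: N-P = 24 → Y
  i= 2: V-K = 11 → L
  i= 3: O-B = 13 → N
  i= 4: N-C = 11 → L
  i= 5: O-I =  6 → G
  i= 6: I-P = 19 → T
  i= 7: L-K =  1 → B
  i= 8: U-W = 24 → Y
  i= 9: W-L = 11 → L
  i=10: C-P = 13 → N
  i=11: C-R = 11 → L
  i=12: E-Y =  6 → G
  i=13: B-I = 19 → T
  i=14: E-D =  1 → B
  i=15: M-O = 24 → Y
  i=16: K-Z = 11 → L
  i=17: T-G = 13 → N
  i=18: E-T = 11 → L
  i=19: D-X =  6 → G
  i=20: Y-F = 19 → T
  i=21: N-M =  1 → B
  i=22: O-Q = 24 → Y
  i=23: B-Q = 11 → L
  i=24: O-B = 13 → N
  i=25: H-W = 11 → L
  i=26: I-C =  6 → G
  i=27: B-I = 19 → T
  i=28: P-O =  1 → B
  i=29: W-Y = 24 → Y
  i=30: P-E = 11 → L
  i=31: S-F = 13 → N
  i=32: V-K = 11 → L
  shifts repeat with period 7: BYLNLGT

BYLNLGT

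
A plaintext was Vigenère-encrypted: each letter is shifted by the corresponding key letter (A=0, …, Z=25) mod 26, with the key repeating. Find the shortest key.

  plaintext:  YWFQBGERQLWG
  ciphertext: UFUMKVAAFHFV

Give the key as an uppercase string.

  i= 0: U-Y = 22 → W
  i= 1: F-W =  9 → J
  i= 2: U-F = 15 → P
  i= 3: M-Q = 22 → W
  i= 4: K-B =  9 → J
  i= 5: V-G = 15 → P
  i= 6: A-E = 22 → W
  i= 7: A-R =  9 → J
  i= 8: F-Q = 15 → P
  i= 9: H-L = 22 → W
  i=10: F-W =  9 → J
  i=11: V-G = 15 → P
  shifts repeat with period 3: WJP

WJP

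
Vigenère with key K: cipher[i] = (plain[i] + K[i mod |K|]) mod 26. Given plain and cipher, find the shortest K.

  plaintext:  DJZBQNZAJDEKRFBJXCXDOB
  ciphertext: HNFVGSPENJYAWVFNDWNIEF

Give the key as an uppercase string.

EEGUQFQ

  i= 0: H-D =  4 → E
  i= 1: N-J =  4 → E
  i= 2: F-Z =  6 → G
  i= 3: V-B = 20 → U
  i= 4: G-Q = 16 → Q
  i= 5: S-N =  5 → F
  i= 6: P-Z = 16 → Q
  i= 7: E-A =  4 → E
  i= 8: N-J =  4 → E
  i= 9: J-D =  6 → G
  i=10: Y-E = 20 → U
  i=11: A-K = 16 → Q
  i=12: W-R =  5 → F
  i=13: V-F = 16 → Q
  i=14: F-B =  4 → E
  i=15: N-J =  4 → E
  i=16: D-X =  6 → G
  i=17: W-C = 20 → U
  i=18: N-X = 16 → Q
  i=19: I-D =  5 → F
  i=20: E-O = 16 → Q
  i=21: F-B =  4 → E
  shifts repeat with period 7: EEGUQFQ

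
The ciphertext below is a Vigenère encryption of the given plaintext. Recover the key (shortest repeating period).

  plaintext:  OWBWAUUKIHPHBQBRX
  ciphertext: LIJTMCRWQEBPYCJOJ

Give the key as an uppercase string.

  i= 0: L-O = 23 → X
  i= 1: I-W = 12 → M
  i= 2: J-B =  8 → I
  i= 3: T-W = 23 → X
  i= 4: M-A = 12 → M
  i= 5: C-U =  8 → I
  i= 6: R-U = 23 → X
  i= 7: W-K = 12 → M
  i= 8: Q-I =  8 → I
  i= 9: E-H = 23 → X
  i=10: B-P = 12 → M
  i=11: P-H =  8 → I
  i=12: Y-B = 23 → X
  i=13: C-Q = 12 → M
  i=14: J-B =  8 → I
  i=15: O-R = 23 → X
  i=16: J-X = 12 → M
  shifts repeat with period 3: XMI

XMI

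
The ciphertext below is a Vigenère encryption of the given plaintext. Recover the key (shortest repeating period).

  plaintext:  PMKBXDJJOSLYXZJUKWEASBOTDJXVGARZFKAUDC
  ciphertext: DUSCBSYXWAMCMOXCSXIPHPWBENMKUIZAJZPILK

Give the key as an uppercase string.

OIIBEPP

  i= 0: D-P = 14 → O
  i= 1: U-M =  8 → I
  i= 2: S-K =  8 → I
  i= 3: C-B =  1 → B
  i= 4: B-X =  4 → E
  i= 5: S-D = 15 → P
  i= 6: Y-J = 15 → P
  i= 7: X-J = 14 → O
  i= 8: W-O =  8 → I
  i= 9: A-S =  8 → I
  i=10: M-L =  1 → B
  i=11: C-Y =  4 → E
  i=12: M-X = 15 → P
  i=13: O-Z = 15 → P
  i=14: X-J = 14 → O
  i=15: C-U =  8 → I
  i=16: S-K =  8 → I
  i=17: X-W =  1 → B
  i=18: I-E =  4 → E
  i=19: P-A = 15 → P
  i=20: H-S = 15 → P
  i=21: P-B = 14 → O
  i=22: W-O =  8 → I
  i=23: B-T =  8 → I
  i=24: E-D =  1 → B
  i=25: N-J =  4 → E
  i=26: M-X = 15 → P
  i=27: K-V = 15 → P
  i=28: U-G = 14 → O
  i=29: I-A =  8 → I
  i=30: Z-R =  8 → I
  i=31: A-Z =  1 → B
  i=32: J-F =  4 → E
  i=33: Z-K = 15 → P
  i=34: P-A = 15 → P
  i=35: I-U = 14 → O
  i=36: L-D =  8 → I
  i=37: K-C =  8 → I
  shifts repeat with period 7: OIIBEPP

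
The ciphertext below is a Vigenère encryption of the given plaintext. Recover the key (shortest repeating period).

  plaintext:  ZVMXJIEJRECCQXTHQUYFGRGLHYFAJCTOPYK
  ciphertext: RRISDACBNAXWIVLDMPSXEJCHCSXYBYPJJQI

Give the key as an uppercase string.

  i= 0: R-Z = 18 → S
  i= 1: R-V = 22 → W
  i= 2: I-M = 22 → W
  i= 3: S-X = 21 → V
  i= 4: D-J = 20 → U
  i= 5: A-I = 18 → S
  i= 6: C-E = 24 → Y
  i= 7: B-J = 18 → S
  i= 8: N-R = 22 → W
  i= 9: A-E = 22 → W
  i=10: X-C = 21 → V
  i=11: W-C = 20 → U
  i=12: I-Q = 18 → S
  i=13: V-X = 24 → Y
  i=14: L-T = 18 → S
  i=15: D-H = 22 → W
  i=16: M-Q = 22 → W
  i=17: P-U = 21 → V
  i=18: S-Y = 20 → U
  i=19: X-F = 18 → S
  i=20: E-G = 24 → Y
  i=21: J-R = 18 → S
  i=22: C-G = 22 → W
  i=23: H-L = 22 → W
  i=24: C-H = 21 → V
  i=25: S-Y = 20 → U
  i=26: X-F = 18 → S
  i=27: Y-A = 24 → Y
  i=28: B-J = 18 → S
  i=29: Y-C = 22 → W
  i=30: P-T = 22 → W
  i=31: J-O = 21 → V
  i=32: J-P = 20 → U
  i=33: Q-Y = 18 → S
  i=34: I-K = 24 → Y
  shifts repeat with period 7: SWWVUSY

SWWVUSY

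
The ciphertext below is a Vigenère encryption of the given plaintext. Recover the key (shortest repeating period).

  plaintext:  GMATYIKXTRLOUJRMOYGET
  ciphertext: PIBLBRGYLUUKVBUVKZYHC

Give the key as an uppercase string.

JWBSD

  i= 0: P-G =  9 → J
  i= 1: I-M = 22 → W
  i= 2: B-A =  1 → B
  i= 3: L-T = 18 → S
  i= 4: B-Y =  3 → D
  i= 5: R-I =  9 → J
  i= 6: G-K = 22 → W
  i= 7: Y-X =  1 → B
  i= 8: L-T = 18 → S
  i= 9: U-R =  3 → D
  i=10: U-L =  9 → J
  i=11: K-O = 22 → W
  i=12: V-U =  1 → B
  i=13: B-J = 18 → S
  i=14: U-R =  3 → D
  i=15: V-M =  9 → J
  i=16: K-O = 22 → W
  i=17: Z-Y =  1 → B
  i=18: Y-G = 18 → S
  i=19: H-E =  3 → D
  i=20: C-T =  9 → J
  shifts repeat with period 5: JWBSD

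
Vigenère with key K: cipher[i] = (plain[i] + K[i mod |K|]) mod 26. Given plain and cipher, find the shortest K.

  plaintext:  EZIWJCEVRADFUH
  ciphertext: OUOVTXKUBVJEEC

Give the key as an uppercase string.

KVGZ

  i= 0: O-E = 10 → K
  i= 1: U-Z = 21 → V
  i= 2: O-I =  6 → G
  i= 3: V-W = 25 → Z
  i= 4: T-J = 10 → K
  i= 5: X-C = 21 → V
  i= 6: K-E =  6 → G
  i= 7: U-V = 25 → Z
  i= 8: B-R = 10 → K
  i= 9: V-A = 21 → V
  i=10: J-D =  6 → G
  i=11: E-F = 25 → Z
  i=12: E-U = 10 → K
  i=13: C-H = 21 → V
  shifts repeat with period 4: KVGZ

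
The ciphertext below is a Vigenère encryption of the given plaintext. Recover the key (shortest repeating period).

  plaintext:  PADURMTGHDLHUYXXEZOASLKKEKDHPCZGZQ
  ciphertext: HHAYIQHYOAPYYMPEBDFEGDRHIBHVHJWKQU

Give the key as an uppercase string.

  i= 0: H-P = 18 → S
  i= 1: H-A =  7 → H
  i= 2: A-D = 23 → X
  i= 3: Y-U =  4 → E
  i= 4: I-R = 17 → R
  i= 5: Q-M =  4 → E
  i= 6: H-T = 14 → O
  i= 7: Y-G = 18 → S
  i= 8: O-H =  7 → H
  i= 9: A-D = 23 → X
  i=10: P-L =  4 → E
  i=11: Y-H = 17 → R
  i=12: Y-U =  4 → E
  i=13: M-Y = 14 → O
  i=14: P-X = 18 → S
  i=15: E-X =  7 → H
  i=16: B-E = 23 → X
  i=17: D-Z =  4 → E
  i=18: F-O = 17 → R
  i=19: E-A =  4 → E
  i=20: G-S = 14 → O
  i=21: D-L = 18 → S
  i=22: R-K =  7 → H
  i=23: H-K = 23 → X
  i=24: I-E =  4 → E
  i=25: B-K = 17 → R
  i=26: H-D =  4 → E
  i=27: V-H = 14 → O
  i=28: H-P = 18 → S
  i=29: J-C =  7 → H
  i=30: W-Z = 23 → X
  i=31: K-G =  4 → E
  i=32: Q-Z = 17 → R
  i=33: U-Q =  4 → E
  shifts repeat with period 7: SHXEREO

SHXEREO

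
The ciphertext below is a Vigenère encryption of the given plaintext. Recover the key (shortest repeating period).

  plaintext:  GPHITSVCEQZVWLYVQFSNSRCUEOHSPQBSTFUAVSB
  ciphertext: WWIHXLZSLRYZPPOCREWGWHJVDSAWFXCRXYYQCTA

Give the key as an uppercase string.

QHBZETE

  i= 0: W-G = 16 → Q
  i= 1: W-P =  7 → H
  i= 2: I-H =  1 → B
  i= 3: H-I = 25 → Z
  i= 4: X-T =  4 → E
  i= 5: L-S = 19 → T
  i= 6: Z-V =  4 → E
  i= 7: S-C = 16 → Q
  i= 8: L-E =  7 → H
  i= 9: R-Q =  1 → B
  i=10: Y-Z = 25 → Z
  i=11: Z-V =  4 → E
  i=12: P-W = 19 → T
  i=13: P-L =  4 → E
  i=14: O-Y = 16 → Q
  i=15: C-V =  7 → H
  i=16: R-Q =  1 → B
  i=17: E-F = 25 → Z
  i=18: W-S =  4 → E
  i=19: G-N = 19 → T
  i=20: W-S =  4 → E
  i=21: H-R = 16 → Q
  i=22: J-C =  7 → H
  i=23: V-U =  1 → B
  i=24: D-E = 25 → Z
  i=25: S-O =  4 → E
  i=26: A-H = 19 → T
  i=27: W-S =  4 → E
  i=28: F-P = 16 → Q
  i=29: X-Q =  7 → H
  i=30: C-B =  1 → B
  i=31: R-S = 25 → Z
  i=32: X-T =  4 → E
  i=33: Y-F = 19 → T
  i=34: Y-U =  4 → E
  i=35: Q-A = 16 → Q
  i=36: C-V =  7 → H
  i=37: T-S =  1 → B
  i=38: A-B = 25 → Z
  shifts repeat with period 7: QHBZETE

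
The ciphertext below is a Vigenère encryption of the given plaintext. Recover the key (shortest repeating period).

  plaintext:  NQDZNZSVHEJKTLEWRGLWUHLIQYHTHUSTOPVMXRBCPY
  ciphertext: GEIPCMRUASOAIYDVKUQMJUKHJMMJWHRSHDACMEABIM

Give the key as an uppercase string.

  i= 0: G-N = 19 → T
  i= 1: E-Q = 14 → O
  i= 2: I-D =  5 → F
  i= 3: P-Z = 16 → Q
  i= 4: C-N = 15 → P
  i= 5: M-Z = 13 → N
  i= 6: R-S = 25 → Z
  i= 7: U-V = 25 → Z
  i= 8: A-H = 19 → T
  i= 9: S-E = 14 → O
  i=10: O-J =  5 → F
  i=11: A-K = 16 → Q
  i=12: I-T = 15 → P
  i=13: Y-L = 13 → N
  i=14: D-E = 25 → Z
  i=15: V-W = 25 → Z
  i=16: K-R = 19 → T
  i=17: U-G = 14 → O
  i=18: Q-L =  5 → F
  i=19: M-W = 16 → Q
  i=20: J-U = 15 → P
  i=21: U-H = 13 → N
  i=22: K-L = 25 → Z
  i=23: H-I = 25 → Z
  i=24: J-Q = 19 → T
  i=25: M-Y = 14 → O
  i=26: M-H =  5 → F
  i=27: J-T = 16 → Q
  i=28: W-H = 15 → P
  i=29: H-U = 13 → N
  i=30: R-S = 25 → Z
  i=31: S-T = 25 → Z
  i=32: H-O = 19 → T
  i=33: D-P = 14 → O
  i=34: A-V =  5 → F
  i=35: C-M = 16 → Q
  i=36: M-X = 15 → P
  i=37: E-R = 13 → N
  i=38: A-B = 25 → Z
  i=39: B-C = 25 → Z
  i=40: I-P = 19 → T
  i=41: M-Y = 14 → O
  shifts repeat with period 8: TOFQPNZZ

TOFQPNZZ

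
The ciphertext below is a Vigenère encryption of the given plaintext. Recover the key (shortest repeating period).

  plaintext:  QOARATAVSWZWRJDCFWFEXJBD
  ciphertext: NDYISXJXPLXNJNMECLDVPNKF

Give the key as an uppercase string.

XPYRSEJC

  i= 0: N-Q = 23 → X
  i= 1: D-O = 15 → P
  i= 2: Y-A = 24 → Y
  i= 3: I-R = 17 → R
  i= 4: S-A = 18 → S
  i= 5: X-T =  4 → E
  i= 6: J-A =  9 → J
  i= 7: X-V =  2 → C
  i= 8: P-S = 23 → X
  i= 9: L-W = 15 → P
  i=10: X-Z = 24 → Y
  i=11: N-W = 17 → R
  i=12: J-R = 18 → S
  i=13: N-J =  4 → E
  i=14: M-D =  9 → J
  i=15: E-C =  2 → C
  i=16: C-F = 23 → X
  i=17: L-W = 15 → P
  i=18: D-F = 24 → Y
  i=19: V-E = 17 → R
  i=20: P-X = 18 → S
  i=21: N-J =  4 → E
  i=22: K-B =  9 → J
  i=23: F-D =  2 → C
  shifts repeat with period 8: XPYRSEJC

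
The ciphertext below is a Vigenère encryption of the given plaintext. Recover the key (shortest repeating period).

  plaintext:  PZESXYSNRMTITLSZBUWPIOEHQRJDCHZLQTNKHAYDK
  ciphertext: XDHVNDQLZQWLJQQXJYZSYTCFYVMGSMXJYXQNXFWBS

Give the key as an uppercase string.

  i= 0: X-P =  8 → I
  i= 1: D-Z =  4 → E
  i= 2: H-E =  3 → D
  i= 3: V-S =  3 → D
  i= 4: N-X = 16 → Q
  i= 5: D-Y =  5 → F
  i= 6: Q-S = 24 → Y
  i= 7: L-N = 24 → Y
  i= 8: Z-R =  8 → I
  i= 9: Q-M =  4 → E
  i=10: W-T =  3 → D
  i=11: L-I =  3 → D
  i=12: J-T = 16 → Q
  i=13: Q-L =  5 → F
  i=14: Q-S = 24 → Y
  i=15: X-Z = 24 → Y
  i=16: J-B =  8 → I
  i=17: Y-U =  4 → E
  i=18: Z-W =  3 → D
  i=19: S-P =  3 → D
  i=20: Y-I = 16 → Q
  i=21: T-O =  5 → F
  i=22: C-E = 24 → Y
  i=23: F-H = 24 → Y
  i=24: Y-Q =  8 → I
  i=25: V-R =  4 → E
  i=26: M-J =  3 → D
  i=27: G-D =  3 → D
  i=28: S-C = 16 → Q
  i=29: M-H =  5 → F
  i=30: X-Z = 24 → Y
  i=31: J-L = 24 → Y
  i=32: Y-Q =  8 → I
  i=33: X-T =  4 → E
  i=34: Q-N =  3 → D
  i=35: N-K =  3 → D
  i=36: X-H = 16 → Q
  i=37: F-A =  5 → F
  i=38: W-Y = 24 → Y
  i=39: B-D = 24 → Y
  i=40: S-K =  8 → I
  shifts repeat with period 8: IEDDQFYY

IEDDQFYY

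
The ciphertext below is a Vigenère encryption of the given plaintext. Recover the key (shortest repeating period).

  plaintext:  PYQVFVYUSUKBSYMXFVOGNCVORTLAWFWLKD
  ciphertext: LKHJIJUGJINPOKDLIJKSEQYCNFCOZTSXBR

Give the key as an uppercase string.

  i= 0: L-P = 22 → W
  i= 1: K-Y = 12 → M
  i= 2: H-Q = 17 → R
  i= 3: J-V = 14 → O
  i= 4: I-F =  3 → D
  i= 5: J-V = 14 → O
  i= 6: U-Y = 22 → W
  i= 7: G-U = 12 → M
  i= 8: J-S = 17 → R
  i= 9: I-U = 14 → O
  i=10: N-K =  3 → D
  i=11: P-B = 14 → O
  i=12: O-S = 22 → W
  i=13: K-Y = 12 → M
  i=14: D-M = 17 → R
  i=15: L-X = 14 → O
  i=16: I-F =  3 → D
  i=17: J-V = 14 → O
  i=18: K-O = 22 → W
  i=19: S-G = 12 → M
  i=20: E-N = 17 → R
  i=21: Q-C = 14 → O
  i=22: Y-V =  3 → D
  i=23: C-O = 14 → O
  i=24: N-R = 22 → W
  i=25: F-T = 12 → M
  i=26: C-L = 17 → R
  i=27: O-A = 14 → O
  i=28: Z-W =  3 → D
  i=29: T-F = 14 → O
  i=30: S-W = 22 → W
  i=31: X-L = 12 → M
  i=32: B-K = 17 → R
  i=33: R-D = 14 → O
  shifts repeat with period 6: WMRODO

WMRODO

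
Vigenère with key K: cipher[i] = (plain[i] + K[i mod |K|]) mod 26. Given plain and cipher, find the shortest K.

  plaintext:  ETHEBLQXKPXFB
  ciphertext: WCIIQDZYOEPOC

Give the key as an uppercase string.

  i= 0: W-E = 18 → S
  i= 1: C-T =  9 → J
  i= 2: I-H =  1 → B
  i= 3: I-E =  4 → E
  i= 4: Q-B = 15 → P
  i= 5: D-L = 18 → S
  i= 6: Z-Q =  9 → J
  i= 7: Y-X =  1 → B
  i= 8: O-K =  4 → E
  i= 9: E-P = 15 → P
  i=10: P-X = 18 → S
  i=11: O-F =  9 → J
  i=12: C-B =  1 → B
  shifts repeat with period 5: SJBEP

SJBEP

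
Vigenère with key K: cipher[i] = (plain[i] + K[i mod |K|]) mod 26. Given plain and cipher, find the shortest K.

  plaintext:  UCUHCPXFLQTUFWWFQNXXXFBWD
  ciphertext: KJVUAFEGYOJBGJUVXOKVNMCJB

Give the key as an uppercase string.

QHBNY

  i= 0: K-U = 16 → Q
  i= 1: J-C =  7 → H
  i= 2: V-U =  1 → B
  i= 3: U-H = 13 → N
  i= 4: A-C = 24 → Y
  i= 5: F-P = 16 → Q
  i= 6: E-X =  7 → H
  i= 7: G-F =  1 → B
  i= 8: Y-L = 13 → N
  i= 9: O-Q = 24 → Y
  i=10: J-T = 16 → Q
  i=11: B-U =  7 → H
  i=12: G-F =  1 → B
  i=13: J-W = 13 → N
  i=14: U-W = 24 → Y
  i=15: V-F = 16 → Q
  i=16: X-Q =  7 → H
  i=17: O-N =  1 → B
  i=18: K-X = 13 → N
  i=19: V-X = 24 → Y
  i=20: N-X = 16 → Q
  i=21: M-F =  7 → H
  i=22: C-B =  1 → B
  i=23: J-W = 13 → N
  i=24: B-D = 24 → Y
  shifts repeat with period 5: QHBNY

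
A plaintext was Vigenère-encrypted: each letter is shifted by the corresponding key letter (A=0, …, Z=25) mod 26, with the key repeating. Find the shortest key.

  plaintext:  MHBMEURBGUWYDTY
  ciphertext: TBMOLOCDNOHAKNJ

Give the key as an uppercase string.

  i= 0: T-M =  7 → H
  i= 1: B-H = 20 → U
  i= 2: M-B = 11 → L
  i= 3: O-M =  2 → C
  i= 4: L-E =  7 → H
  i= 5: O-U = 20 → U
  i= 6: C-R = 11 → L
  i= 7: D-B =  2 → C
  i= 8: N-G =  7 → H
  i= 9: O-U = 20 → U
  i=10: H-W = 11 → L
  i=11: A-Y =  2 → C
  i=12: K-D =  7 → H
  i=13: N-T = 20 → U
  i=14: J-Y = 11 → L
  shifts repeat with period 4: HULC

HULC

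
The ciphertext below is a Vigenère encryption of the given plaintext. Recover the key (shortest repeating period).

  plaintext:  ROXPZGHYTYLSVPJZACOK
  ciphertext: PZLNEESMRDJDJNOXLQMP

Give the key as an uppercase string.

  i= 0: P-R = 24 → Y
  i= 1: Z-O = 11 → L
  i= 2: L-X = 14 → O
  i= 3: N-P = 24 → Y
  i= 4: E-Z =  5 → F
  i= 5: E-G = 24 → Y
  i= 6: S-H = 11 → L
  i= 7: M-Y = 14 → O
  i= 8: R-T = 24 → Y
  i= 9: D-Y =  5 → F
  i=10: J-L = 24 → Y
  i=11: D-S = 11 → L
  i=12: J-V = 14 → O
  i=13: N-P = 24 → Y
  i=14: O-J =  5 → F
  i=15: X-Z = 24 → Y
  i=16: L-A = 11 → L
  i=17: Q-C = 14 → O
  i=18: M-O = 24 → Y
  i=19: P-K =  5 → F
  shifts repeat with period 5: YLOYF

YLOYF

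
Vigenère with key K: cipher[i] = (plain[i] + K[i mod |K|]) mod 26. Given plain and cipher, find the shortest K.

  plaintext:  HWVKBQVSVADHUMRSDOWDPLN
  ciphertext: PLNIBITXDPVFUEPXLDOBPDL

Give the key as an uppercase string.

IPSYASYF

  i= 0: P-H =  8 → I
  i= 1: L-W = 15 → P
  i= 2: N-V = 18 → S
  i= 3: I-K = 24 → Y
  i= 4: B-B =  0 → A
  i= 5: I-Q = 18 → S
  i= 6: T-V = 24 → Y
  i= 7: X-S =  5 → F
  i= 8: D-V =  8 → I
  i= 9: P-A = 15 → P
  i=10: V-D = 18 → S
  i=11: F-H = 24 → Y
  i=12: U-U =  0 → A
  i=13: E-M = 18 → S
  i=14: P-R = 24 → Y
  i=15: X-S =  5 → F
  i=16: L-D =  8 → I
  i=17: D-O = 15 → P
  i=18: O-W = 18 → S
  i=19: B-D = 24 → Y
  i=20: P-P =  0 → A
  i=21: D-L = 18 → S
  i=22: L-N = 24 → Y
  shifts repeat with period 8: IPSYASYF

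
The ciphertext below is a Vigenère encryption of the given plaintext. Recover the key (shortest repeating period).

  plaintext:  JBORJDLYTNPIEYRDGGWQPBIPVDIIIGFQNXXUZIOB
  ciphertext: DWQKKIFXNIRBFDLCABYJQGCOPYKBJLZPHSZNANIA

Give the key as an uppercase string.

UVCTBFUZ

  i= 0: D-J = 20 → U
  i= 1: W-B = 21 → V
  i= 2: Q-O =  2 → C
  i= 3: K-R = 19 → T
  i= 4: K-J =  1 → B
  i= 5: I-D =  5 → F
  i= 6: F-L = 20 → U
  i= 7: X-Y = 25 → Z
  i= 8: N-T = 20 → U
  i= 9: I-N = 21 → V
  i=10: R-P =  2 → C
  i=11: B-I = 19 → T
  i=12: F-E =  1 → B
  i=13: D-Y =  5 → F
  i=14: L-R = 20 → U
  i=15: C-D = 25 → Z
  i=16: A-G = 20 → U
  i=17: B-G = 21 → V
  i=18: Y-W =  2 → C
  i=19: J-Q = 19 → T
  i=20: Q-P =  1 → B
  i=21: G-B =  5 → F
  i=22: C-I = 20 → U
  i=23: O-P = 25 → Z
  i=24: P-V = 20 → U
  i=25: Y-D = 21 → V
  i=26: K-I =  2 → C
  i=27: B-I = 19 → T
  i=28: J-I =  1 → B
  i=29: L-G =  5 → F
  i=30: Z-F = 20 → U
  i=31: P-Q = 25 → Z
  i=32: H-N = 20 → U
  i=33: S-X = 21 → V
  i=34: Z-X =  2 → C
  i=35: N-U = 19 → T
  i=36: A-Z =  1 → B
  i=37: N-I =  5 → F
  i=38: I-O = 20 → U
  i=39: A-B = 25 → Z
  shifts repeat with period 8: UVCTBFUZ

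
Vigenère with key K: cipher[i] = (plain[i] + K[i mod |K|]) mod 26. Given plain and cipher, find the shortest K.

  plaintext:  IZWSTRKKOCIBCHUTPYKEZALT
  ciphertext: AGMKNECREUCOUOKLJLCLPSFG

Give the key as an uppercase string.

SHQSUN

  i= 0: A-I = 18 → S
  i= 1: G-Z =  7 → H
  i= 2: M-W = 16 → Q
  i= 3: K-S = 18 → S
  i= 4: N-T = 20 → U
  i= 5: E-R = 13 → N
  i= 6: C-K = 18 → S
  i= 7: R-K =  7 → H
  i= 8: E-O = 16 → Q
  i= 9: U-C = 18 → S
  i=10: C-I = 20 → U
  i=11: O-B = 13 → N
  i=12: U-C = 18 → S
  i=13: O-H =  7 → H
  i=14: K-U = 16 → Q
  i=15: L-T = 18 → S
  i=16: J-P = 20 → U
  i=17: L-Y = 13 → N
  i=18: C-K = 18 → S
  i=19: L-E =  7 → H
  i=20: P-Z = 16 → Q
  i=21: S-A = 18 → S
  i=22: F-L = 20 → U
  i=23: G-T = 13 → N
  shifts repeat with period 6: SHQSUN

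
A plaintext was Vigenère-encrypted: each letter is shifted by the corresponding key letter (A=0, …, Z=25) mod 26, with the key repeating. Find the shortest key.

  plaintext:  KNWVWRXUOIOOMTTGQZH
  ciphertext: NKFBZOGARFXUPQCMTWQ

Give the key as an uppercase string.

DXJG

  i= 0: N-K =  3 → D
  i= 1: K-N = 23 → X
  i= 2: F-W =  9 → J
  i= 3: B-V =  6 → G
  i= 4: Z-W =  3 → D
  i= 5: O-R = 23 → X
  i= 6: G-X =  9 → J
  i= 7: A-U =  6 → G
  i= 8: R-O =  3 → D
  i= 9: F-I = 23 → X
  i=10: X-O =  9 → J
  i=11: U-O =  6 → G
  i=12: P-M =  3 → D
  i=13: Q-T = 23 → X
  i=14: C-T =  9 → J
  i=15: M-G =  6 → G
  i=16: T-Q =  3 → D
  i=17: W-Z = 23 → X
  i=18: Q-H =  9 → J
  shifts repeat with period 4: DXJG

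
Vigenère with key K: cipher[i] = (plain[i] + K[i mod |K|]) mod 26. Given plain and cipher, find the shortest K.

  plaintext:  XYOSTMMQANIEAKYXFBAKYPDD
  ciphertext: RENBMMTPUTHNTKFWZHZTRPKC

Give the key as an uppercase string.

UGZJTAHZ

  i= 0: R-X = 20 → U
  i= 1: E-Y =  6 → G
  i= 2: N-O = 25 → Z
  i= 3: B-S =  9 → J
  i= 4: M-T = 19 → T
  i= 5: M-M =  0 → A
  i= 6: T-M =  7 → H
  i= 7: P-Q = 25 → Z
  i= 8: U-A = 20 → U
  i= 9: T-N =  6 → G
  i=10: H-I = 25 → Z
  i=11: N-E =  9 → J
  i=12: T-A = 19 → T
  i=13: K-K =  0 → A
  i=14: F-Y =  7 → H
  i=15: W-X = 25 → Z
  i=16: Z-F = 20 → U
  i=17: H-B =  6 → G
  i=18: Z-A = 25 → Z
  i=19: T-K =  9 → J
  i=20: R-Y = 19 → T
  i=21: P-P =  0 → A
  i=22: K-D =  7 → H
  i=23: C-D = 25 → Z
  shifts repeat with period 8: UGZJTAHZ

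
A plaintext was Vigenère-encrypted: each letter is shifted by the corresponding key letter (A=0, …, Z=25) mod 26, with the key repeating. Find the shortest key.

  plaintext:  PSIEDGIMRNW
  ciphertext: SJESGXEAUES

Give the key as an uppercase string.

DRWO

  i= 0: S-P =  3 → D
  i= 1: J-S = 17 → R
  i= 2: E-I = 22 → W
  i= 3: S-E = 14 → O
  i= 4: G-D =  3 → D
  i= 5: X-G = 17 → R
  i= 6: E-I = 22 → W
  i= 7: A-M = 14 → O
  i= 8: U-R =  3 → D
  i= 9: E-N = 17 → R
  i=10: S-W = 22 → W
  shifts repeat with period 4: DRWO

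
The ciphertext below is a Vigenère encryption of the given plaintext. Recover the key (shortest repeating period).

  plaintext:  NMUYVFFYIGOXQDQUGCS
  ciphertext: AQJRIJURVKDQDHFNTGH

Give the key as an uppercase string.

NEPT

  i= 0: A-N = 13 → N
  i= 1: Q-M =  4 → E
  i= 2: J-U = 15 → P
  i= 3: R-Y = 19 → T
  i= 4: I-V = 13 → N
  i= 5: J-F =  4 → E
  i= 6: U-F = 15 → P
  i= 7: R-Y = 19 → T
  i= 8: V-I = 13 → N
  i= 9: K-G =  4 → E
  i=10: D-O = 15 → P
  i=11: Q-X = 19 → T
  i=12: D-Q = 13 → N
  i=13: H-D =  4 → E
  i=14: F-Q = 15 → P
  i=15: N-U = 19 → T
  i=16: T-G = 13 → N
  i=17: G-C =  4 → E
  i=18: H-S = 15 → P
  shifts repeat with period 4: NEPT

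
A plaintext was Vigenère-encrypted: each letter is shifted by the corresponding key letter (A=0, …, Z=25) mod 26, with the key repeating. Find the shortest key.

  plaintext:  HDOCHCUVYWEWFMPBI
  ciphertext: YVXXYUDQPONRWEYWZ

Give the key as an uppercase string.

  i= 0: Y-H = 17 → R
  i= 1: V-D = 18 → S
  i= 2: X-O =  9 → J
  i= 3: X-C = 21 → V
  i= 4: Y-H = 17 → R
  i= 5: U-C = 18 → S
  i= 6: D-U =  9 → J
  i= 7: Q-V = 21 → V
  i= 8: P-Y = 17 → R
  i= 9: O-W = 18 → S
  i=10: N-E =  9 → J
  i=11: R-W = 21 → V
  i=12: W-F = 17 → R
  i=13: E-M = 18 → S
  i=14: Y-P =  9 → J
  i=15: W-B = 21 → V
  i=16: Z-I = 17 → R
  shifts repeat with period 4: RSJV

RSJV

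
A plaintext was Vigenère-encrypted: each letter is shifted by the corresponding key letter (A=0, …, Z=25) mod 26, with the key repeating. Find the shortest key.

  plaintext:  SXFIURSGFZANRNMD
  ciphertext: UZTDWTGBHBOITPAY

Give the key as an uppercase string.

CCOV

  i= 0: U-S =  2 → C
  i= 1: Z-X =  2 → C
  i= 2: T-F = 14 → O
  i= 3: D-I = 21 → V
  i= 4: W-U =  2 → C
  i= 5: T-R =  2 → C
  i= 6: G-S = 14 → O
  i= 7: B-G = 21 → V
  i= 8: H-F =  2 → C
  i= 9: B-Z =  2 → C
  i=10: O-A = 14 → O
  i=11: I-N = 21 → V
  i=12: T-R =  2 → C
  i=13: P-N =  2 → C
  i=14: A-M = 14 → O
  i=15: Y-D = 21 → V
  shifts repeat with period 4: CCOV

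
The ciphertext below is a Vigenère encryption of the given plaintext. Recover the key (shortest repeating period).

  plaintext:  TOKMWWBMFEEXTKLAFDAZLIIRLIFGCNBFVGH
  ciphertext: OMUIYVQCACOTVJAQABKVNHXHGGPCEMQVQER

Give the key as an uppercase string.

  i= 0: O-T = 21 → V
  i= 1: M-O = 24 → Y
  i= 2: U-K = 10 → K
  i= 3: I-M = 22 → W
  i= 4: Y-W =  2 → C
  i= 5: V-W = 25 → Z
  i= 6: Q-B = 15 → P
  i= 7: C-M = 16 → Q
  i= 8: A-F = 21 → V
  i= 9: C-E = 24 → Y
  i=10: O-E = 10 → K
  i=11: T-X = 22 → W
  i=12: V-T =  2 → C
  i=13: J-K = 25 → Z
  i=14: A-L = 15 → P
  i=15: Q-A = 16 → Q
  i=16: A-F = 21 → V
  i=17: B-D = 24 → Y
  i=18: K-A = 10 → K
  i=19: V-Z = 22 → W
  i=20: N-L =  2 → C
  i=21: H-I = 25 → Z
  i=22: X-I = 15 → P
  i=23: H-R = 16 → Q
  i=24: G-L = 21 → V
  i=25: G-I = 24 → Y
  i=26: P-F = 10 → K
  i=27: C-G = 22 → W
  i=28: E-C =  2 → C
  i=29: M-N = 25 → Z
  i=30: Q-B = 15 → P
  i=31: V-F = 16 → Q
  i=32: Q-V = 21 → V
  i=33: E-G = 24 → Y
  i=34: R-H = 10 → K
  shifts repeat with period 8: VYKWCZPQ

VYKWCZPQ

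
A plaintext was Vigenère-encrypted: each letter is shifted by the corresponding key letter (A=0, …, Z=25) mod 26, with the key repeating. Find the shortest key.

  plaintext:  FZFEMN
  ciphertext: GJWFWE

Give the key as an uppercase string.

  i= 0: G-F =  1 → B
  i= 1: J-Z = 10 → K
  i= 2: W-F = 17 → R
  i= 3: F-E =  1 → B
  i= 4: W-M = 10 → K
  i= 5: E-N = 17 → R
  shifts repeat with period 3: BKR

BKR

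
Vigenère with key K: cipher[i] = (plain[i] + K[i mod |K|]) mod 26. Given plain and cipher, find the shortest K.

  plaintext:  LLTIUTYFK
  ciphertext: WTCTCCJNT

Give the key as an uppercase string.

LIJ

  i= 0: W-L = 11 → L
  i= 1: T-L =  8 → I
  i= 2: C-T =  9 → J
  i= 3: T-I = 11 → L
  i= 4: C-U =  8 → I
  i= 5: C-T =  9 → J
  i= 6: J-Y = 11 → L
  i= 7: N-F =  8 → I
  i= 8: T-K =  9 → J
  shifts repeat with period 3: LIJ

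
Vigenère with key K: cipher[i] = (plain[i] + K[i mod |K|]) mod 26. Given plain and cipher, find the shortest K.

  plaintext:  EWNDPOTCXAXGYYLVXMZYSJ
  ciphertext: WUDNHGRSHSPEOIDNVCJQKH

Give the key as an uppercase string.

SYQKS

  i= 0: W-E = 18 → S
  i= 1: U-W = 24 → Y
  i= 2: D-N = 16 → Q
  i= 3: N-D = 10 → K
  i= 4: H-P = 18 → S
  i= 5: G-O = 18 → S
  i= 6: R-T = 24 → Y
  i= 7: S-C = 16 → Q
  i= 8: H-X = 10 → K
  i= 9: S-A = 18 → S
  i=10: P-X = 18 → S
  i=11: E-G = 24 → Y
  i=12: O-Y = 16 → Q
  i=13: I-Y = 10 → K
  i=14: D-L = 18 → S
  i=15: N-V = 18 → S
  i=16: V-X = 24 → Y
  i=17: C-M = 16 → Q
  i=18: J-Z = 10 → K
  i=19: Q-Y = 18 → S
  i=20: K-S = 18 → S
  i=21: H-J = 24 → Y
  shifts repeat with period 5: SYQKS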